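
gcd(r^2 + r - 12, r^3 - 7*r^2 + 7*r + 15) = r - 3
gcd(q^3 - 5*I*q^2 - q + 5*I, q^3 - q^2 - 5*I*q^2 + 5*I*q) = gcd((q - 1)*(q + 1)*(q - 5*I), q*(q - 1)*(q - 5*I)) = q^2 + q*(-1 - 5*I) + 5*I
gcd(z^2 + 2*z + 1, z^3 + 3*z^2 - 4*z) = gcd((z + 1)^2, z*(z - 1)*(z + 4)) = 1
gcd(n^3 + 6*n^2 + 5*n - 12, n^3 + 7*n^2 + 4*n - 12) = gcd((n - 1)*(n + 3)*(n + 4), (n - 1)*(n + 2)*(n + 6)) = n - 1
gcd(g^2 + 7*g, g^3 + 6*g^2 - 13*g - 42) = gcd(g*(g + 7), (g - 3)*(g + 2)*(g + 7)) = g + 7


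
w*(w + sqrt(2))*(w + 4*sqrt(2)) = w^3 + 5*sqrt(2)*w^2 + 8*w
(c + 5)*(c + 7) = c^2 + 12*c + 35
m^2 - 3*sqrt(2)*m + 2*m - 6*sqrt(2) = (m + 2)*(m - 3*sqrt(2))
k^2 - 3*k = k*(k - 3)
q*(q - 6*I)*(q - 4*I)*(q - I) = q^4 - 11*I*q^3 - 34*q^2 + 24*I*q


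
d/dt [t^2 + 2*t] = 2*t + 2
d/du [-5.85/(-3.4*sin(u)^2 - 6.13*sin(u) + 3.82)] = -(39.78*sin(u) + 35.8605)*cos(u)/(3.4*sin(u)^2 + 6.13*sin(u) - 3.82)^2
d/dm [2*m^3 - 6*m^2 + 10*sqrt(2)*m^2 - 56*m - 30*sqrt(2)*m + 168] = 6*m^2 - 12*m + 20*sqrt(2)*m - 56 - 30*sqrt(2)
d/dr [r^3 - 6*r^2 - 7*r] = 3*r^2 - 12*r - 7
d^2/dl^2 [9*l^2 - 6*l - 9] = 18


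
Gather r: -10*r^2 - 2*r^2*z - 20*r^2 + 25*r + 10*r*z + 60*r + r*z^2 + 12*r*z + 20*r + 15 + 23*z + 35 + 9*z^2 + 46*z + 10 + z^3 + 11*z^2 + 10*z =r^2*(-2*z - 30) + r*(z^2 + 22*z + 105) + z^3 + 20*z^2 + 79*z + 60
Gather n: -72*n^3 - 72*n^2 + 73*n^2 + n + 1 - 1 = -72*n^3 + n^2 + n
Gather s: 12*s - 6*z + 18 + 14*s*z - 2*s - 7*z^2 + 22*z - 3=s*(14*z + 10) - 7*z^2 + 16*z + 15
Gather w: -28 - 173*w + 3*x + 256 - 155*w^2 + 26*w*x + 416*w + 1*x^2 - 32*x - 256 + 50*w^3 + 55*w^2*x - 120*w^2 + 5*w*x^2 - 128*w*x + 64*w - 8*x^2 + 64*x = 50*w^3 + w^2*(55*x - 275) + w*(5*x^2 - 102*x + 307) - 7*x^2 + 35*x - 28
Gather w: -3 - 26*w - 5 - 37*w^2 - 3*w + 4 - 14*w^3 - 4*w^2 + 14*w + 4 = -14*w^3 - 41*w^2 - 15*w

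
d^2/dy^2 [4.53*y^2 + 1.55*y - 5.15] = 9.06000000000000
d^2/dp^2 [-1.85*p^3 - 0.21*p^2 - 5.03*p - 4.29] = -11.1*p - 0.42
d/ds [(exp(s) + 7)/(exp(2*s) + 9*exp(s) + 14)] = -exp(s)/(exp(2*s) + 4*exp(s) + 4)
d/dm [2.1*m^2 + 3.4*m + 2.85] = 4.2*m + 3.4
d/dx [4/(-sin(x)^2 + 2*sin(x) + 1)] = 8*(sin(x) - 1)*cos(x)/(2*sin(x) + cos(x)^2)^2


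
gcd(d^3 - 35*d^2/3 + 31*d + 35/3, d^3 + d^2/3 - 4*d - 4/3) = d + 1/3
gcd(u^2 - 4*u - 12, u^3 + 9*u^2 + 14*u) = u + 2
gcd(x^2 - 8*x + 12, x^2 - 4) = x - 2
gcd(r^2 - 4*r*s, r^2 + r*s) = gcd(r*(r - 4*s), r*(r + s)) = r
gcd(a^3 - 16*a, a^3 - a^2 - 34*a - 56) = a + 4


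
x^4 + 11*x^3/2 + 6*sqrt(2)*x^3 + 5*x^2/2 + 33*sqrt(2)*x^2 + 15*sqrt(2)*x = x*(x + 1/2)*(x + 5)*(x + 6*sqrt(2))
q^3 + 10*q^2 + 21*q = q*(q + 3)*(q + 7)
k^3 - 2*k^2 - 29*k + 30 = (k - 6)*(k - 1)*(k + 5)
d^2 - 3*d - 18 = (d - 6)*(d + 3)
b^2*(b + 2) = b^3 + 2*b^2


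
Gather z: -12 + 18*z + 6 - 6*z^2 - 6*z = -6*z^2 + 12*z - 6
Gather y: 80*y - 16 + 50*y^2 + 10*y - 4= 50*y^2 + 90*y - 20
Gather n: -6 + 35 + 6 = 35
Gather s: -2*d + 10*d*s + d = 10*d*s - d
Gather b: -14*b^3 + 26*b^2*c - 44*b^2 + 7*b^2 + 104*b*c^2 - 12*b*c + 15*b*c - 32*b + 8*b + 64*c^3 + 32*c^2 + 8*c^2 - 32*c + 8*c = -14*b^3 + b^2*(26*c - 37) + b*(104*c^2 + 3*c - 24) + 64*c^3 + 40*c^2 - 24*c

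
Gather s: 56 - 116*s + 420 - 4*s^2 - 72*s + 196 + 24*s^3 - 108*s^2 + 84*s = 24*s^3 - 112*s^2 - 104*s + 672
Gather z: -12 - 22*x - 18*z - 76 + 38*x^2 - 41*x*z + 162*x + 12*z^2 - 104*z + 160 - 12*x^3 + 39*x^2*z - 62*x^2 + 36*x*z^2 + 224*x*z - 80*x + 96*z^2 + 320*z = -12*x^3 - 24*x^2 + 60*x + z^2*(36*x + 108) + z*(39*x^2 + 183*x + 198) + 72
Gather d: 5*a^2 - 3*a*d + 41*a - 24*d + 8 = 5*a^2 + 41*a + d*(-3*a - 24) + 8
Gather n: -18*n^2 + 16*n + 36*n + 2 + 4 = -18*n^2 + 52*n + 6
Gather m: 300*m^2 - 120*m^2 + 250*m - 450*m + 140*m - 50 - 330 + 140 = 180*m^2 - 60*m - 240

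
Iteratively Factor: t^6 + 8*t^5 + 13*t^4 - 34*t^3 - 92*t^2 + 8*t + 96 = (t - 1)*(t^5 + 9*t^4 + 22*t^3 - 12*t^2 - 104*t - 96) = (t - 1)*(t + 4)*(t^4 + 5*t^3 + 2*t^2 - 20*t - 24) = (t - 2)*(t - 1)*(t + 4)*(t^3 + 7*t^2 + 16*t + 12) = (t - 2)*(t - 1)*(t + 3)*(t + 4)*(t^2 + 4*t + 4) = (t - 2)*(t - 1)*(t + 2)*(t + 3)*(t + 4)*(t + 2)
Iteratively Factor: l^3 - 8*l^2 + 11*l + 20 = (l + 1)*(l^2 - 9*l + 20) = (l - 5)*(l + 1)*(l - 4)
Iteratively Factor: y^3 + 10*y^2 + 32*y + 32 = (y + 2)*(y^2 + 8*y + 16) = (y + 2)*(y + 4)*(y + 4)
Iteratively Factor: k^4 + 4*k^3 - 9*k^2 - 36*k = (k + 4)*(k^3 - 9*k) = (k - 3)*(k + 4)*(k^2 + 3*k) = (k - 3)*(k + 3)*(k + 4)*(k)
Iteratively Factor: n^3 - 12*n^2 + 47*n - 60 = (n - 5)*(n^2 - 7*n + 12) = (n - 5)*(n - 4)*(n - 3)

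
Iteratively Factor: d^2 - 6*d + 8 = (d - 4)*(d - 2)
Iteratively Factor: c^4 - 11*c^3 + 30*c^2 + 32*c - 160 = (c + 2)*(c^3 - 13*c^2 + 56*c - 80) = (c - 4)*(c + 2)*(c^2 - 9*c + 20) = (c - 4)^2*(c + 2)*(c - 5)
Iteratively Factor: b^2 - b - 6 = (b - 3)*(b + 2)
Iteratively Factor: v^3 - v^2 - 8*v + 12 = (v + 3)*(v^2 - 4*v + 4) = (v - 2)*(v + 3)*(v - 2)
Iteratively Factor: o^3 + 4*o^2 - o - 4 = (o + 4)*(o^2 - 1) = (o - 1)*(o + 4)*(o + 1)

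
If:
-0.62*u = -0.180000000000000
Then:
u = 0.29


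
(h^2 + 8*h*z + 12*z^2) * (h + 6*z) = h^3 + 14*h^2*z + 60*h*z^2 + 72*z^3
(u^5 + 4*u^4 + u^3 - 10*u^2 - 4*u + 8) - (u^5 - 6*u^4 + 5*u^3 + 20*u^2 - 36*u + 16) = 10*u^4 - 4*u^3 - 30*u^2 + 32*u - 8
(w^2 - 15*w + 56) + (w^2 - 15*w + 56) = 2*w^2 - 30*w + 112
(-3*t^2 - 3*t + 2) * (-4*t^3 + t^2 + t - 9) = 12*t^5 + 9*t^4 - 14*t^3 + 26*t^2 + 29*t - 18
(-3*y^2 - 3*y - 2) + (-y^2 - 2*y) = -4*y^2 - 5*y - 2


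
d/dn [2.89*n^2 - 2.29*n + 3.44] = 5.78*n - 2.29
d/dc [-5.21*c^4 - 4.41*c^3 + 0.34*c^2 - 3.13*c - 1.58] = -20.84*c^3 - 13.23*c^2 + 0.68*c - 3.13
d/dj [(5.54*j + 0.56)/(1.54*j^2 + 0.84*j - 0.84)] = (8.5316*j^2 + 4.6536*j - (3.08*j + 0.84)*(5.54*j + 0.56) - 4.6536)/(1.54*j^2 + 0.84*j - 0.84)^2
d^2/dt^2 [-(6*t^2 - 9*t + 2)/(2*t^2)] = 3*(3*t - 2)/t^4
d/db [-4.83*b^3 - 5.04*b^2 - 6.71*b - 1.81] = -14.49*b^2 - 10.08*b - 6.71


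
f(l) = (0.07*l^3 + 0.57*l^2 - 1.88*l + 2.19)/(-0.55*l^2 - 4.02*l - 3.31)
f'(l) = (1.1*l + 4.02)*(0.07*l^3 + 0.57*l^2 - 1.88*l + 2.19)/(-0.55*l^2 - 4.02*l - 3.31)^2 + (0.21*l^2 + 1.14*l - 1.88)/(-0.55*l^2 - 4.02*l - 3.31)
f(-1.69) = 3.48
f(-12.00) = 0.41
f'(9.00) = -0.14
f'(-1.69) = 2.26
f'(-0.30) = 3.25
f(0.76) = -0.17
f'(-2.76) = -0.17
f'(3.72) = -0.12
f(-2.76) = 2.85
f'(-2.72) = -0.14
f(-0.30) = -1.30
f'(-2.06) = 0.72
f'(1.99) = -0.05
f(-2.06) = 2.98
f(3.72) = -0.26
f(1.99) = -0.09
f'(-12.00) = -0.32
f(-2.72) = 2.84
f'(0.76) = 0.26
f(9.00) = -0.98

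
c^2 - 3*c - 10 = (c - 5)*(c + 2)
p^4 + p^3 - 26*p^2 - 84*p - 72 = (p - 6)*(p + 2)^2*(p + 3)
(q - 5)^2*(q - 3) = q^3 - 13*q^2 + 55*q - 75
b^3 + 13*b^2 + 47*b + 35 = (b + 1)*(b + 5)*(b + 7)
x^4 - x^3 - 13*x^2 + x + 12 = (x - 4)*(x - 1)*(x + 1)*(x + 3)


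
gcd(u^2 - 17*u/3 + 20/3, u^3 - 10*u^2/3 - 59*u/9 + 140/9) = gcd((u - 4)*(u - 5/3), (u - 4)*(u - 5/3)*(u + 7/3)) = u^2 - 17*u/3 + 20/3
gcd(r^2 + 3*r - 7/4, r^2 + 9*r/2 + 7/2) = r + 7/2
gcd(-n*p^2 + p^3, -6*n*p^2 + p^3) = p^2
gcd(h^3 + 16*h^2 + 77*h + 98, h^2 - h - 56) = h + 7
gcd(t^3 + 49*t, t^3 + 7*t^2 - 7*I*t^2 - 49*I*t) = t^2 - 7*I*t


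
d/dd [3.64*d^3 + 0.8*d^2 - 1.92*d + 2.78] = 10.92*d^2 + 1.6*d - 1.92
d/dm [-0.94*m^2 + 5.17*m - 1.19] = 5.17 - 1.88*m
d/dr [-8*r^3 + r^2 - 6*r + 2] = -24*r^2 + 2*r - 6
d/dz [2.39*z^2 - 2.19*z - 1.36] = 4.78*z - 2.19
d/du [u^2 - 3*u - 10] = 2*u - 3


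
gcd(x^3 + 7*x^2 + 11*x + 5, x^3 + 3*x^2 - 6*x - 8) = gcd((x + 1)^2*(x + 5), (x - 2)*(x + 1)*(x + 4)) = x + 1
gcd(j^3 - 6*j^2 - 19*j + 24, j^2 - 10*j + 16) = j - 8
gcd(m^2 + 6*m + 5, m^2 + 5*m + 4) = m + 1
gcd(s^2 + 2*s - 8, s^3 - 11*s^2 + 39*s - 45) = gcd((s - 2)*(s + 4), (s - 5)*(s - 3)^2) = 1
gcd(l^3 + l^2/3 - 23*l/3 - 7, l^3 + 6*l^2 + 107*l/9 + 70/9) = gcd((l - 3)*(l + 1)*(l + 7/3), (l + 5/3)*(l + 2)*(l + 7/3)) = l + 7/3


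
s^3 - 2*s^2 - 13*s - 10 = (s - 5)*(s + 1)*(s + 2)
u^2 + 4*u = u*(u + 4)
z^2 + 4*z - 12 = (z - 2)*(z + 6)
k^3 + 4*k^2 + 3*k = k*(k + 1)*(k + 3)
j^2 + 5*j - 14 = (j - 2)*(j + 7)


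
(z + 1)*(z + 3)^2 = z^3 + 7*z^2 + 15*z + 9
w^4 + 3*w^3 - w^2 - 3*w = w*(w - 1)*(w + 1)*(w + 3)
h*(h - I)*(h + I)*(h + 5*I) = h^4 + 5*I*h^3 + h^2 + 5*I*h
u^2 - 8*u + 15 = (u - 5)*(u - 3)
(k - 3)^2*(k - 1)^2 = k^4 - 8*k^3 + 22*k^2 - 24*k + 9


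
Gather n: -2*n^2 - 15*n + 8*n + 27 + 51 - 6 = -2*n^2 - 7*n + 72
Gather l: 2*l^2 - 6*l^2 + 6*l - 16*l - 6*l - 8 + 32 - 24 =-4*l^2 - 16*l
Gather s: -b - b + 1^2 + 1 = 2 - 2*b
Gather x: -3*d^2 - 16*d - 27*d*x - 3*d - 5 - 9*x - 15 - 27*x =-3*d^2 - 19*d + x*(-27*d - 36) - 20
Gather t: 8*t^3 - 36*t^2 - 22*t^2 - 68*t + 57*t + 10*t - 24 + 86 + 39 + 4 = 8*t^3 - 58*t^2 - t + 105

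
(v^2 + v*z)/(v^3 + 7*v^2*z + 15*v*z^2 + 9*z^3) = v/(v^2 + 6*v*z + 9*z^2)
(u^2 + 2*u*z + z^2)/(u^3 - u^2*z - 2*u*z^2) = (-u - z)/(u*(-u + 2*z))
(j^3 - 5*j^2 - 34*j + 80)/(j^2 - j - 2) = (j^2 - 3*j - 40)/(j + 1)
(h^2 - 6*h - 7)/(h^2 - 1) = (h - 7)/(h - 1)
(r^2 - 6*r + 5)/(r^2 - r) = (r - 5)/r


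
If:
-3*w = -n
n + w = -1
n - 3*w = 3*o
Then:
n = -3/4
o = 0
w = -1/4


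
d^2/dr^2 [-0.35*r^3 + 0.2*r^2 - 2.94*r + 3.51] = 0.4 - 2.1*r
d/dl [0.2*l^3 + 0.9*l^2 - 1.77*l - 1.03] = 0.6*l^2 + 1.8*l - 1.77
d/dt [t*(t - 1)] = 2*t - 1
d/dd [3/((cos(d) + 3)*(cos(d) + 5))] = 6*(cos(d) + 4)*sin(d)/((cos(d) + 3)^2*(cos(d) + 5)^2)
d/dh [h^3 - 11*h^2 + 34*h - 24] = 3*h^2 - 22*h + 34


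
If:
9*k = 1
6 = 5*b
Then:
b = 6/5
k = 1/9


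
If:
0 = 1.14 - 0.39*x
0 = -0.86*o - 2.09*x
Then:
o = -7.10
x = 2.92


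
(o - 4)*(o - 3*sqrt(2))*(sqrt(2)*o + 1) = sqrt(2)*o^3 - 4*sqrt(2)*o^2 - 5*o^2 - 3*sqrt(2)*o + 20*o + 12*sqrt(2)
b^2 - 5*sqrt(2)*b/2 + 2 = (b - 2*sqrt(2))*(b - sqrt(2)/2)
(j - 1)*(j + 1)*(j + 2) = j^3 + 2*j^2 - j - 2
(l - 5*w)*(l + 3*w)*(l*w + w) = l^3*w - 2*l^2*w^2 + l^2*w - 15*l*w^3 - 2*l*w^2 - 15*w^3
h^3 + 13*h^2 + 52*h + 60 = (h + 2)*(h + 5)*(h + 6)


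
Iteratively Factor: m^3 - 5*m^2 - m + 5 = (m - 1)*(m^2 - 4*m - 5) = (m - 1)*(m + 1)*(m - 5)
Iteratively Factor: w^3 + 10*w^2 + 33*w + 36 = (w + 4)*(w^2 + 6*w + 9) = (w + 3)*(w + 4)*(w + 3)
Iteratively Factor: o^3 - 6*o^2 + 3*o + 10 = (o + 1)*(o^2 - 7*o + 10) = (o - 2)*(o + 1)*(o - 5)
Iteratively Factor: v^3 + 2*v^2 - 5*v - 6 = (v - 2)*(v^2 + 4*v + 3) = (v - 2)*(v + 3)*(v + 1)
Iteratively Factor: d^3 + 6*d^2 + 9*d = (d + 3)*(d^2 + 3*d) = d*(d + 3)*(d + 3)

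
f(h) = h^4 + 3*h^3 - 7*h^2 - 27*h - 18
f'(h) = 4*h^3 + 9*h^2 - 14*h - 27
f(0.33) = -27.55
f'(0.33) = -30.50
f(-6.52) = 836.10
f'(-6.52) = -661.80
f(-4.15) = 55.69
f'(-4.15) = -99.79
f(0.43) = -30.63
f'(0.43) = -31.04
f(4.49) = 397.64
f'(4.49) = 453.66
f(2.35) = -50.68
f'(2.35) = 41.71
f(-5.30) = 270.89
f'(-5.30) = -295.50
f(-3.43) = 9.61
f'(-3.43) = -34.51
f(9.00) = 7920.00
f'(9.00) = 3492.00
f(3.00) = 0.00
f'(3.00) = 120.00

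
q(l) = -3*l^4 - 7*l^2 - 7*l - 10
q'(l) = -12*l^3 - 14*l - 7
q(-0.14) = -9.16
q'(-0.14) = -5.01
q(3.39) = -510.38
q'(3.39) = -521.96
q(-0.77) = -9.81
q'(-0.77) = 9.26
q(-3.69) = -635.68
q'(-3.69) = 647.58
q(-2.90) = -260.75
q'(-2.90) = 326.27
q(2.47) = -181.66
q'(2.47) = -222.41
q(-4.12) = -964.37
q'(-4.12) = 889.89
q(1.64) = -62.01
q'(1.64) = -82.89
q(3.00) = -337.00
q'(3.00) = -373.00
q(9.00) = -20323.00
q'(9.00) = -8881.00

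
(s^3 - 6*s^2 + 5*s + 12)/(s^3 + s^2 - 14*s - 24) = (s^2 - 2*s - 3)/(s^2 + 5*s + 6)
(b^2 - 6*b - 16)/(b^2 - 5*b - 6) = (-b^2 + 6*b + 16)/(-b^2 + 5*b + 6)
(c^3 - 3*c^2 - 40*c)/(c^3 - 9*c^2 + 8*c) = (c + 5)/(c - 1)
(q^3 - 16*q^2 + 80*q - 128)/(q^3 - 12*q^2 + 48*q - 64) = (q - 8)/(q - 4)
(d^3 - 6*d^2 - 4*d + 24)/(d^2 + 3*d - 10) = (d^2 - 4*d - 12)/(d + 5)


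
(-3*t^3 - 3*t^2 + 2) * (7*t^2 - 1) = -21*t^5 - 21*t^4 + 3*t^3 + 17*t^2 - 2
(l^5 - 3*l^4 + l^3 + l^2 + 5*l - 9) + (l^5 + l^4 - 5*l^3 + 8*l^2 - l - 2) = 2*l^5 - 2*l^4 - 4*l^3 + 9*l^2 + 4*l - 11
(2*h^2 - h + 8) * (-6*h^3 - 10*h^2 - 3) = -12*h^5 - 14*h^4 - 38*h^3 - 86*h^2 + 3*h - 24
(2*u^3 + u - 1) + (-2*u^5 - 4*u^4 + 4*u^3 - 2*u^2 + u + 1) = -2*u^5 - 4*u^4 + 6*u^3 - 2*u^2 + 2*u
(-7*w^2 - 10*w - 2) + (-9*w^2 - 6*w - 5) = -16*w^2 - 16*w - 7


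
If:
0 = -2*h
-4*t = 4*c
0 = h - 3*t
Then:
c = 0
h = 0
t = 0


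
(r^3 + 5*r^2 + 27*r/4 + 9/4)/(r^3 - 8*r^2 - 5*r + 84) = (r^2 + 2*r + 3/4)/(r^2 - 11*r + 28)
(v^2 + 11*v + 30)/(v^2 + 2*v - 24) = (v + 5)/(v - 4)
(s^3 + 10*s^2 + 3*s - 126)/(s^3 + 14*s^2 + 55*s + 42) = (s - 3)/(s + 1)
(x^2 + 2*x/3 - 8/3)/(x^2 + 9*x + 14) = (x - 4/3)/(x + 7)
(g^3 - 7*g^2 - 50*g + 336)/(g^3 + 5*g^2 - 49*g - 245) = (g^2 - 14*g + 48)/(g^2 - 2*g - 35)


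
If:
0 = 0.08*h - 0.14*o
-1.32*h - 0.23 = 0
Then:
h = -0.17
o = -0.10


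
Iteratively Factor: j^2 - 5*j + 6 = (j - 2)*(j - 3)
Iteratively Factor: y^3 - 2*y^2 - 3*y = (y - 3)*(y^2 + y) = (y - 3)*(y + 1)*(y)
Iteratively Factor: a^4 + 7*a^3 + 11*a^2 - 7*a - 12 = (a + 1)*(a^3 + 6*a^2 + 5*a - 12) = (a + 1)*(a + 3)*(a^2 + 3*a - 4) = (a + 1)*(a + 3)*(a + 4)*(a - 1)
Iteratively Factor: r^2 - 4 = (r - 2)*(r + 2)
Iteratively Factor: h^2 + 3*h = (h)*(h + 3)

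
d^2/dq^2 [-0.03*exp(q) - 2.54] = -0.03*exp(q)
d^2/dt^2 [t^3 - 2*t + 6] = 6*t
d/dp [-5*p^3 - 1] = -15*p^2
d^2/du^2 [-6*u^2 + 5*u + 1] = -12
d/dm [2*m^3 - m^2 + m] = 6*m^2 - 2*m + 1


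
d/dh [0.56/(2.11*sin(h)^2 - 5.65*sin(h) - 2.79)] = (3.164 - 2.3632*sin(h))*cos(h)/(-2.11*sin(h)^2 + 5.65*sin(h) + 2.79)^2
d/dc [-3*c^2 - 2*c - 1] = -6*c - 2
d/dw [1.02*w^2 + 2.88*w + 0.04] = 2.04*w + 2.88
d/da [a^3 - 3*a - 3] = 3*a^2 - 3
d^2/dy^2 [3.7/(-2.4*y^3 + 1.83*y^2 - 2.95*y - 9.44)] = ((53.28*y - 13.542)*(2.4*y^3 - 1.83*y^2 + 2.95*y + 9.44) - 3.7*(7.2*y^2 - 3.66*y + 2.95)*(14.4*y^2 - 7.32*y + 5.9))/(2.4*y^3 - 1.83*y^2 + 2.95*y + 9.44)^3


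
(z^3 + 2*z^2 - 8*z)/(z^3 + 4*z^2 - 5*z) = (z^2 + 2*z - 8)/(z^2 + 4*z - 5)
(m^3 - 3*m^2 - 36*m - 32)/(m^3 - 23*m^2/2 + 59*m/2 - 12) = 2*(m^2 + 5*m + 4)/(2*m^2 - 7*m + 3)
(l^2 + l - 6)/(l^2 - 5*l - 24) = (l - 2)/(l - 8)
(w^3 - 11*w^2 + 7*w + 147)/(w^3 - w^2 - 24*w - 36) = (w^2 - 14*w + 49)/(w^2 - 4*w - 12)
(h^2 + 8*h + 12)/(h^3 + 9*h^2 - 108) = (h + 2)/(h^2 + 3*h - 18)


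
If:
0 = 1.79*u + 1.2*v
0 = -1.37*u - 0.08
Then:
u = -0.06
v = 0.09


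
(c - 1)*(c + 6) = c^2 + 5*c - 6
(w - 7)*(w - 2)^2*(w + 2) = w^4 - 9*w^3 + 10*w^2 + 36*w - 56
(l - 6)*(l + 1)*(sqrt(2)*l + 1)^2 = 2*l^4 - 10*l^3 + 2*sqrt(2)*l^3 - 10*sqrt(2)*l^2 - 11*l^2 - 12*sqrt(2)*l - 5*l - 6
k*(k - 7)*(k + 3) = k^3 - 4*k^2 - 21*k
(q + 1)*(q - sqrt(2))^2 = q^3 - 2*sqrt(2)*q^2 + q^2 - 2*sqrt(2)*q + 2*q + 2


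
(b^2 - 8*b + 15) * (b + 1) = b^3 - 7*b^2 + 7*b + 15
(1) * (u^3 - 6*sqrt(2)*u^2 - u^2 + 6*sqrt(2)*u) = u^3 - 6*sqrt(2)*u^2 - u^2 + 6*sqrt(2)*u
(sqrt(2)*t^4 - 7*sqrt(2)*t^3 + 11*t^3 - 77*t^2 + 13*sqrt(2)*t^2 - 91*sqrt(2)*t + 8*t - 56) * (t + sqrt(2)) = sqrt(2)*t^5 - 7*sqrt(2)*t^4 + 13*t^4 - 91*t^3 + 24*sqrt(2)*t^3 - 168*sqrt(2)*t^2 + 34*t^2 - 238*t + 8*sqrt(2)*t - 56*sqrt(2)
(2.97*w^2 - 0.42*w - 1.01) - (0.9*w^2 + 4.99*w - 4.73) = 2.07*w^2 - 5.41*w + 3.72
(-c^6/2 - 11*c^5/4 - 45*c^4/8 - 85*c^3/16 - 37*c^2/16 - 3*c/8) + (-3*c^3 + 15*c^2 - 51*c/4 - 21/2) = -c^6/2 - 11*c^5/4 - 45*c^4/8 - 133*c^3/16 + 203*c^2/16 - 105*c/8 - 21/2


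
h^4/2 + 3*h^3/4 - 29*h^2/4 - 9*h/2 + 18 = (h/2 + 1)*(h - 3)*(h - 3/2)*(h + 4)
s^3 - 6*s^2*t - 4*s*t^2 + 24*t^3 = (s - 6*t)*(s - 2*t)*(s + 2*t)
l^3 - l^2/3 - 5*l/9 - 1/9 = (l - 1)*(l + 1/3)^2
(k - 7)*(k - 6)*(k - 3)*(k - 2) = k^4 - 18*k^3 + 113*k^2 - 288*k + 252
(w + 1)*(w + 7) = w^2 + 8*w + 7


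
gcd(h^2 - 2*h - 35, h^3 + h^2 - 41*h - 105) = h^2 - 2*h - 35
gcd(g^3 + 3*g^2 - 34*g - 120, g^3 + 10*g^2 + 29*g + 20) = g^2 + 9*g + 20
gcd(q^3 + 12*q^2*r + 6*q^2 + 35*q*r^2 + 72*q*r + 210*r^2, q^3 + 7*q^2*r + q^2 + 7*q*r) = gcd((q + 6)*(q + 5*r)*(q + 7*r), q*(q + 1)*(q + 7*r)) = q + 7*r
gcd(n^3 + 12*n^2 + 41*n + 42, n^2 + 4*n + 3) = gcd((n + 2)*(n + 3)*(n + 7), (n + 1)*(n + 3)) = n + 3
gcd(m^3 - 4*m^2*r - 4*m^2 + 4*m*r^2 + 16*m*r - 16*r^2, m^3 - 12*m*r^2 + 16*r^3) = m^2 - 4*m*r + 4*r^2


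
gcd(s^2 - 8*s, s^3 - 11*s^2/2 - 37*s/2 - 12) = s - 8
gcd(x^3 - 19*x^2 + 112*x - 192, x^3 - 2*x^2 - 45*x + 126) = x - 3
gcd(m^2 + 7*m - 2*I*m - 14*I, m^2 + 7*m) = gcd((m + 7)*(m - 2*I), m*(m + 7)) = m + 7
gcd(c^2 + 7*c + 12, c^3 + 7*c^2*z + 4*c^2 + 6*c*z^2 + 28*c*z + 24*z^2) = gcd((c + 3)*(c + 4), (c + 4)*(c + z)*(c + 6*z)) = c + 4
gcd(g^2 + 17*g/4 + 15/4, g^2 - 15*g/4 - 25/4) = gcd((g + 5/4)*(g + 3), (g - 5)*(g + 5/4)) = g + 5/4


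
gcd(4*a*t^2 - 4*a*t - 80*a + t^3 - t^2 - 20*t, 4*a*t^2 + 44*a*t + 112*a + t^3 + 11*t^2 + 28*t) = 4*a*t + 16*a + t^2 + 4*t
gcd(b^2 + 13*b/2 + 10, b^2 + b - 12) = b + 4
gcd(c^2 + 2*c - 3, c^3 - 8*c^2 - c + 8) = c - 1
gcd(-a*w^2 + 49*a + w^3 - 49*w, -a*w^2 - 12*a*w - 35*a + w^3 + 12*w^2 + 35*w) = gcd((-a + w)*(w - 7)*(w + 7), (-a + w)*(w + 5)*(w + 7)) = -a*w - 7*a + w^2 + 7*w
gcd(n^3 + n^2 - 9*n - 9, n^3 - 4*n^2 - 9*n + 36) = n^2 - 9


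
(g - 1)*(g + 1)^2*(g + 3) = g^4 + 4*g^3 + 2*g^2 - 4*g - 3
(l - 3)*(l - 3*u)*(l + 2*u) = l^3 - l^2*u - 3*l^2 - 6*l*u^2 + 3*l*u + 18*u^2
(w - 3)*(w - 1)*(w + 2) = w^3 - 2*w^2 - 5*w + 6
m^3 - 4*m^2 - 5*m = m*(m - 5)*(m + 1)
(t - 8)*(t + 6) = t^2 - 2*t - 48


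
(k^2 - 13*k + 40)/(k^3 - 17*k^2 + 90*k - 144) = (k - 5)/(k^2 - 9*k + 18)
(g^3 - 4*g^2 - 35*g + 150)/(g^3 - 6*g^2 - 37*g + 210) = (g - 5)/(g - 7)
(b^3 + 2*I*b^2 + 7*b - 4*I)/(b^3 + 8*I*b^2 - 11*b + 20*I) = (b - I)/(b + 5*I)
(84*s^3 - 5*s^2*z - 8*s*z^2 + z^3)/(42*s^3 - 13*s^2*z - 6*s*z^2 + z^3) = (-4*s + z)/(-2*s + z)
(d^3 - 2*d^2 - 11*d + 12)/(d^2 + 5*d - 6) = (d^2 - d - 12)/(d + 6)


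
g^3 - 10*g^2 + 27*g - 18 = (g - 6)*(g - 3)*(g - 1)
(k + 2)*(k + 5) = k^2 + 7*k + 10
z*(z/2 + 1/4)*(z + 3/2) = z^3/2 + z^2 + 3*z/8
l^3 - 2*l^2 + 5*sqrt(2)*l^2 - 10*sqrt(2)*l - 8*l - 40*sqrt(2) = (l - 4)*(l + 2)*(l + 5*sqrt(2))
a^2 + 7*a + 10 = (a + 2)*(a + 5)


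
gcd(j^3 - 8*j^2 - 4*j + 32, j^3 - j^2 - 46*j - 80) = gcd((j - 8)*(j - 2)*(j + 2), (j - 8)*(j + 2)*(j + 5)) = j^2 - 6*j - 16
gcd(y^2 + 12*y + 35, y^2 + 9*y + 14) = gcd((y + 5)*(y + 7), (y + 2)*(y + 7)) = y + 7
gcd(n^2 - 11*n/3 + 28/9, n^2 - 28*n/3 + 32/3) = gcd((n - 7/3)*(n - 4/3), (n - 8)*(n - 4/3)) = n - 4/3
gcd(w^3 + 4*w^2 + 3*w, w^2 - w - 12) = w + 3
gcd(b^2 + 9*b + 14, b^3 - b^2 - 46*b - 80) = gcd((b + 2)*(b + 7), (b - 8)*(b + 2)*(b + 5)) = b + 2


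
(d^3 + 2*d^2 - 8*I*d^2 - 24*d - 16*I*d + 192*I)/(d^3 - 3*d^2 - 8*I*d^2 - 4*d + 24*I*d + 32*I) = (d + 6)/(d + 1)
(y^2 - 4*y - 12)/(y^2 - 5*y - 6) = (y + 2)/(y + 1)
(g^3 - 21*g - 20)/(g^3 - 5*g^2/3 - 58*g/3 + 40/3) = 3*(g + 1)/(3*g - 2)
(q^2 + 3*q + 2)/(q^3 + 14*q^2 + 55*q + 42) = (q + 2)/(q^2 + 13*q + 42)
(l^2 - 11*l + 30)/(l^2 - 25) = (l - 6)/(l + 5)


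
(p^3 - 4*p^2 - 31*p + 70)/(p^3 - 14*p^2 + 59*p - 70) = (p + 5)/(p - 5)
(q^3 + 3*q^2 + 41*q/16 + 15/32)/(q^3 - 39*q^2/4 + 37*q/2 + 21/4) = (8*q^2 + 22*q + 15)/(8*(q^2 - 10*q + 21))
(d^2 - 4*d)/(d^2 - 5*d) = (d - 4)/(d - 5)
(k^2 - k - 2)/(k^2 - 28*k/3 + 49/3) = 3*(k^2 - k - 2)/(3*k^2 - 28*k + 49)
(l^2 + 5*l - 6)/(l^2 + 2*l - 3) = (l + 6)/(l + 3)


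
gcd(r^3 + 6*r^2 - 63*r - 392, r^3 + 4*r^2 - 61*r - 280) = r^2 - r - 56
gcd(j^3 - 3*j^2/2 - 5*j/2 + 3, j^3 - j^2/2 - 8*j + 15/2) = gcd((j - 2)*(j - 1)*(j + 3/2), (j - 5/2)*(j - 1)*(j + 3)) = j - 1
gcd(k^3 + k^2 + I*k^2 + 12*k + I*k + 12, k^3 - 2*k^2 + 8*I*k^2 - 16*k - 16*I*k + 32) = k + 4*I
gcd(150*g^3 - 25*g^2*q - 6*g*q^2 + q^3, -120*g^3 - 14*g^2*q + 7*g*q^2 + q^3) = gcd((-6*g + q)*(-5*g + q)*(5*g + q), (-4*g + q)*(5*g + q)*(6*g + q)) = 5*g + q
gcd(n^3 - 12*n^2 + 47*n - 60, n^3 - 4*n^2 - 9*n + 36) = n^2 - 7*n + 12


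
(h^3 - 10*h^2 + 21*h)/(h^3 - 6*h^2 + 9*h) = (h - 7)/(h - 3)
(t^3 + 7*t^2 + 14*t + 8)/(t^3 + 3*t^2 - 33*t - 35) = (t^2 + 6*t + 8)/(t^2 + 2*t - 35)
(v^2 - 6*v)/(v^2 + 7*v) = (v - 6)/(v + 7)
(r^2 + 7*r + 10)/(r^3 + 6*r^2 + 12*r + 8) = (r + 5)/(r^2 + 4*r + 4)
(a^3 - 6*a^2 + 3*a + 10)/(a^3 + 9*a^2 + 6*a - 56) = (a^2 - 4*a - 5)/(a^2 + 11*a + 28)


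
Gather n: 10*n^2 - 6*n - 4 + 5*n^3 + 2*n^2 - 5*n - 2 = 5*n^3 + 12*n^2 - 11*n - 6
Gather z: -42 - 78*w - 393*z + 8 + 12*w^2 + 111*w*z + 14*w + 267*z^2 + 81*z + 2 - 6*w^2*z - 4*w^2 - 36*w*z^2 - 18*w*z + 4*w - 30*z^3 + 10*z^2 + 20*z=8*w^2 - 60*w - 30*z^3 + z^2*(277 - 36*w) + z*(-6*w^2 + 93*w - 292) - 32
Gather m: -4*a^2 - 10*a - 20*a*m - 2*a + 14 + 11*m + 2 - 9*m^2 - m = -4*a^2 - 12*a - 9*m^2 + m*(10 - 20*a) + 16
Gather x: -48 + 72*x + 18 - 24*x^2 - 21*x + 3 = -24*x^2 + 51*x - 27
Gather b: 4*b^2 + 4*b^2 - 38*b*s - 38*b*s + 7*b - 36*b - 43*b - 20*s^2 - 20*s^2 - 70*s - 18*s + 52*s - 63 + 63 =8*b^2 + b*(-76*s - 72) - 40*s^2 - 36*s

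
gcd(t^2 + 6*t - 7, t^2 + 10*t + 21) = t + 7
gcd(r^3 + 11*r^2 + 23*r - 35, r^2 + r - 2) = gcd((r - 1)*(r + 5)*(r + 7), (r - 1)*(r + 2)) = r - 1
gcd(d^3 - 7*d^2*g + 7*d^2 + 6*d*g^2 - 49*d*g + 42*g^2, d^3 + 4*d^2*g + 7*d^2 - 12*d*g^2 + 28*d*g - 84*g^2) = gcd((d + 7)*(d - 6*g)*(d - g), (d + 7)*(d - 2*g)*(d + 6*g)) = d + 7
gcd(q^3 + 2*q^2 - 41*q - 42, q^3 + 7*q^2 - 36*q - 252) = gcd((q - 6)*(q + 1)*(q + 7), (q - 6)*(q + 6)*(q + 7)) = q^2 + q - 42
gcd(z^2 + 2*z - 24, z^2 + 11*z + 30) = z + 6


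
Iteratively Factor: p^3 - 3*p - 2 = (p + 1)*(p^2 - p - 2) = (p + 1)^2*(p - 2)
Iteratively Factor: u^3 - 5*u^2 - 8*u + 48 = (u + 3)*(u^2 - 8*u + 16) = (u - 4)*(u + 3)*(u - 4)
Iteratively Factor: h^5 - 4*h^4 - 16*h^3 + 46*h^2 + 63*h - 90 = (h + 3)*(h^4 - 7*h^3 + 5*h^2 + 31*h - 30) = (h + 2)*(h + 3)*(h^3 - 9*h^2 + 23*h - 15) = (h - 5)*(h + 2)*(h + 3)*(h^2 - 4*h + 3) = (h - 5)*(h - 3)*(h + 2)*(h + 3)*(h - 1)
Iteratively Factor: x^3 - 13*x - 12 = (x + 1)*(x^2 - x - 12) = (x + 1)*(x + 3)*(x - 4)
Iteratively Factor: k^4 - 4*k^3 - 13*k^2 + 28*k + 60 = (k + 2)*(k^3 - 6*k^2 - k + 30) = (k + 2)^2*(k^2 - 8*k + 15) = (k - 3)*(k + 2)^2*(k - 5)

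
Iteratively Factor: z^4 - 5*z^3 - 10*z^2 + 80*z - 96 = (z + 4)*(z^3 - 9*z^2 + 26*z - 24) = (z - 2)*(z + 4)*(z^2 - 7*z + 12) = (z - 3)*(z - 2)*(z + 4)*(z - 4)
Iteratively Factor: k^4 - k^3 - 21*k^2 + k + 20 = (k + 1)*(k^3 - 2*k^2 - 19*k + 20) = (k + 1)*(k + 4)*(k^2 - 6*k + 5) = (k - 5)*(k + 1)*(k + 4)*(k - 1)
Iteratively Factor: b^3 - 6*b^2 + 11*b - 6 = (b - 1)*(b^2 - 5*b + 6) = (b - 2)*(b - 1)*(b - 3)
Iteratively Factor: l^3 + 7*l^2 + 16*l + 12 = (l + 3)*(l^2 + 4*l + 4) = (l + 2)*(l + 3)*(l + 2)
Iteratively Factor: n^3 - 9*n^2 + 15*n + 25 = (n + 1)*(n^2 - 10*n + 25) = (n - 5)*(n + 1)*(n - 5)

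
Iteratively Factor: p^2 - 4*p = (p)*(p - 4)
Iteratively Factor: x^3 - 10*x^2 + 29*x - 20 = (x - 5)*(x^2 - 5*x + 4) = (x - 5)*(x - 1)*(x - 4)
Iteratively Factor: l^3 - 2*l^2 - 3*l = (l + 1)*(l^2 - 3*l) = l*(l + 1)*(l - 3)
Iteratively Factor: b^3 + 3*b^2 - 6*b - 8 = (b + 4)*(b^2 - b - 2) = (b - 2)*(b + 4)*(b + 1)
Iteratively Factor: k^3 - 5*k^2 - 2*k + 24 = (k - 4)*(k^2 - k - 6) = (k - 4)*(k - 3)*(k + 2)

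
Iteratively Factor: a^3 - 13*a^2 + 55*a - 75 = (a - 5)*(a^2 - 8*a + 15) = (a - 5)*(a - 3)*(a - 5)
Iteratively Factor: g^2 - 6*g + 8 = (g - 2)*(g - 4)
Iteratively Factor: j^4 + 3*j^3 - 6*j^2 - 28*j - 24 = (j + 2)*(j^3 + j^2 - 8*j - 12) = (j + 2)^2*(j^2 - j - 6) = (j + 2)^3*(j - 3)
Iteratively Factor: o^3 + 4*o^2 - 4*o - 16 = (o + 2)*(o^2 + 2*o - 8) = (o + 2)*(o + 4)*(o - 2)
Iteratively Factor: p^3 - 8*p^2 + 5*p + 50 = (p - 5)*(p^2 - 3*p - 10) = (p - 5)^2*(p + 2)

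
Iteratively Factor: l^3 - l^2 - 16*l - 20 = (l - 5)*(l^2 + 4*l + 4) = (l - 5)*(l + 2)*(l + 2)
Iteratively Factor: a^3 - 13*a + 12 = (a + 4)*(a^2 - 4*a + 3) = (a - 3)*(a + 4)*(a - 1)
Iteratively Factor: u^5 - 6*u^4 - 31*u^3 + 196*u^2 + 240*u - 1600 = (u - 4)*(u^4 - 2*u^3 - 39*u^2 + 40*u + 400) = (u - 5)*(u - 4)*(u^3 + 3*u^2 - 24*u - 80) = (u - 5)*(u - 4)*(u + 4)*(u^2 - u - 20) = (u - 5)*(u - 4)*(u + 4)^2*(u - 5)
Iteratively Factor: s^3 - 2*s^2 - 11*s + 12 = (s - 1)*(s^2 - s - 12) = (s - 4)*(s - 1)*(s + 3)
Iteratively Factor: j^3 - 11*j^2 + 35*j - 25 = (j - 5)*(j^2 - 6*j + 5) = (j - 5)*(j - 1)*(j - 5)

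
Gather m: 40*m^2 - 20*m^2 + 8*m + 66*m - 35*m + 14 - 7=20*m^2 + 39*m + 7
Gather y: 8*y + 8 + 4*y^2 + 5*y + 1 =4*y^2 + 13*y + 9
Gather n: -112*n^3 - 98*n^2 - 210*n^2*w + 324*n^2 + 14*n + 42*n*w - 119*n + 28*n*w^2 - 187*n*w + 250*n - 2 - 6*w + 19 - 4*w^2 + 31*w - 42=-112*n^3 + n^2*(226 - 210*w) + n*(28*w^2 - 145*w + 145) - 4*w^2 + 25*w - 25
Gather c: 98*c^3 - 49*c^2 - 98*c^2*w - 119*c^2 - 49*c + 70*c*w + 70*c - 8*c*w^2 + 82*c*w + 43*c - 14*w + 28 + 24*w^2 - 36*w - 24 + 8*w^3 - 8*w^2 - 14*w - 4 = 98*c^3 + c^2*(-98*w - 168) + c*(-8*w^2 + 152*w + 64) + 8*w^3 + 16*w^2 - 64*w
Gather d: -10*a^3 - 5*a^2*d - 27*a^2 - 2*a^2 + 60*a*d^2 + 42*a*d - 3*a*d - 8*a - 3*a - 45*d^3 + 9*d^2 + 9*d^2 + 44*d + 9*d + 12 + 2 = -10*a^3 - 29*a^2 - 11*a - 45*d^3 + d^2*(60*a + 18) + d*(-5*a^2 + 39*a + 53) + 14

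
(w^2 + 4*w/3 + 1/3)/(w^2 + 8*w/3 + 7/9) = 3*(w + 1)/(3*w + 7)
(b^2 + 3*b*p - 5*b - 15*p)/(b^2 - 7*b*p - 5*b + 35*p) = (-b - 3*p)/(-b + 7*p)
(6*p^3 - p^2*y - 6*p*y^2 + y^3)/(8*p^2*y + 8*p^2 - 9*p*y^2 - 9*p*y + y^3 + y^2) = (-6*p^2 - 5*p*y + y^2)/(-8*p*y - 8*p + y^2 + y)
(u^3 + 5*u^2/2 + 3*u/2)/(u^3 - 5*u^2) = (2*u^2 + 5*u + 3)/(2*u*(u - 5))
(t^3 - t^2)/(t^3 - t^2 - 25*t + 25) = t^2/(t^2 - 25)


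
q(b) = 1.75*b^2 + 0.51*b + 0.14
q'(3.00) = 11.01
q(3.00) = 17.42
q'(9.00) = 32.01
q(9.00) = 146.48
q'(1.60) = 6.11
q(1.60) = 5.44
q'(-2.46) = -8.10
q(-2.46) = 9.48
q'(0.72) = 3.03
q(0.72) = 1.41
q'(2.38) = 8.84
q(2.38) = 11.27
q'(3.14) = 11.50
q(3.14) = 19.00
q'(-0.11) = 0.12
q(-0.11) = 0.11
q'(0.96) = 3.87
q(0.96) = 2.24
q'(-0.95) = -2.82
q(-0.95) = 1.23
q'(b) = 3.5*b + 0.51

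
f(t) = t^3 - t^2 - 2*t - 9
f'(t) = 3*t^2 - 2*t - 2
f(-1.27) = -10.12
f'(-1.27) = 5.38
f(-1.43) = -11.11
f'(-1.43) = 6.99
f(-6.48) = -310.13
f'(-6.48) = 136.93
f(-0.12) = -8.78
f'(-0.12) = -1.72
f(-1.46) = -11.32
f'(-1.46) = 7.31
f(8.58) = 531.85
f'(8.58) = 201.69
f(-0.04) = -8.92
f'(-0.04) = -1.92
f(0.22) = -9.48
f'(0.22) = -2.29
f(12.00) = 1551.00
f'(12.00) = 406.00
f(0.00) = -9.00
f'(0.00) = -2.00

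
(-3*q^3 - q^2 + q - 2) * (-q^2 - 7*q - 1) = 3*q^5 + 22*q^4 + 9*q^3 - 4*q^2 + 13*q + 2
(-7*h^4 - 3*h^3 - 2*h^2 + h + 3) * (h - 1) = -7*h^5 + 4*h^4 + h^3 + 3*h^2 + 2*h - 3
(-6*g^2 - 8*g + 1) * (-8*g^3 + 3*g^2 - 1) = 48*g^5 + 46*g^4 - 32*g^3 + 9*g^2 + 8*g - 1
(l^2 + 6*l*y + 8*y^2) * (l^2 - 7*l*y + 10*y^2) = l^4 - l^3*y - 24*l^2*y^2 + 4*l*y^3 + 80*y^4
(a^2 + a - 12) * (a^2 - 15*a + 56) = a^4 - 14*a^3 + 29*a^2 + 236*a - 672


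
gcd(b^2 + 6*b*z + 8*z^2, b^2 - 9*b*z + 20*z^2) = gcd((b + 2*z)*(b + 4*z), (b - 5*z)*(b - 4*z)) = 1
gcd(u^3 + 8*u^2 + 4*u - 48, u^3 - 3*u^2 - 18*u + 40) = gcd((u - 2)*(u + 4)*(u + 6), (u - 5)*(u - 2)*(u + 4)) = u^2 + 2*u - 8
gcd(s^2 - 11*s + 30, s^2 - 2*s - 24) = s - 6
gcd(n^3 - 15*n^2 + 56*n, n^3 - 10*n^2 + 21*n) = n^2 - 7*n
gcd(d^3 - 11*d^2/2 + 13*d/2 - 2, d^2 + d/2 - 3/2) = d - 1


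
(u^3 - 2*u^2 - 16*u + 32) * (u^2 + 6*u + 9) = u^5 + 4*u^4 - 19*u^3 - 82*u^2 + 48*u + 288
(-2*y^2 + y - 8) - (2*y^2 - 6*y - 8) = -4*y^2 + 7*y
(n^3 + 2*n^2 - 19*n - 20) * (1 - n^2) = -n^5 - 2*n^4 + 20*n^3 + 22*n^2 - 19*n - 20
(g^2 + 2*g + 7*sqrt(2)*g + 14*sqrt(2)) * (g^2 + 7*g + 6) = g^4 + 9*g^3 + 7*sqrt(2)*g^3 + 20*g^2 + 63*sqrt(2)*g^2 + 12*g + 140*sqrt(2)*g + 84*sqrt(2)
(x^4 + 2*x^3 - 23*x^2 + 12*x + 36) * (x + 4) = x^5 + 6*x^4 - 15*x^3 - 80*x^2 + 84*x + 144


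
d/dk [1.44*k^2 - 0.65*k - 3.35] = 2.88*k - 0.65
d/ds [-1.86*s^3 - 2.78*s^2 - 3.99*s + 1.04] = -5.58*s^2 - 5.56*s - 3.99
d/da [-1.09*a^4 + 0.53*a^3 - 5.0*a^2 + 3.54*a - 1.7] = -4.36*a^3 + 1.59*a^2 - 10.0*a + 3.54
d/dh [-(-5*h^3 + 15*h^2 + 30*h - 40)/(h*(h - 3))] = 5*(h^4 - 6*h^3 + 15*h^2 - 16*h + 24)/(h^2*(h^2 - 6*h + 9))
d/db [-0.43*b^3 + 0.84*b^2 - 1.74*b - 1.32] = -1.29*b^2 + 1.68*b - 1.74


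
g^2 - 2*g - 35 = (g - 7)*(g + 5)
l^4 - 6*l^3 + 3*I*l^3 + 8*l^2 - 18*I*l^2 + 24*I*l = l*(l - 4)*(l - 2)*(l + 3*I)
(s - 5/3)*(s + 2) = s^2 + s/3 - 10/3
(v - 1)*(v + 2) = v^2 + v - 2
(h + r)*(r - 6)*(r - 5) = h*r^2 - 11*h*r + 30*h + r^3 - 11*r^2 + 30*r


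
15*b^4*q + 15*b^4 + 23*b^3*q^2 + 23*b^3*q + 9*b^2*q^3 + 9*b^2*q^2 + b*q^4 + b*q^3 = (b + q)*(3*b + q)*(5*b + q)*(b*q + b)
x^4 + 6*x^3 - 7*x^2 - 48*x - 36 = (x - 3)*(x + 1)*(x + 2)*(x + 6)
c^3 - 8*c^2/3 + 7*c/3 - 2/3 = (c - 1)^2*(c - 2/3)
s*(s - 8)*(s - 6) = s^3 - 14*s^2 + 48*s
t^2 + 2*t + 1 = (t + 1)^2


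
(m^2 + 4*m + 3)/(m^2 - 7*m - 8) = (m + 3)/(m - 8)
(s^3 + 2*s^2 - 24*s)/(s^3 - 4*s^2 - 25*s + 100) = s*(s + 6)/(s^2 - 25)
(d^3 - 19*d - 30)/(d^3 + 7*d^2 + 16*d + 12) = (d - 5)/(d + 2)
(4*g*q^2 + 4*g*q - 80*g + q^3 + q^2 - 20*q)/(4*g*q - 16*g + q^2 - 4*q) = q + 5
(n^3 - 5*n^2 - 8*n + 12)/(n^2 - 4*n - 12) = n - 1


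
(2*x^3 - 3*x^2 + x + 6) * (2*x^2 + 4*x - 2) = 4*x^5 + 2*x^4 - 14*x^3 + 22*x^2 + 22*x - 12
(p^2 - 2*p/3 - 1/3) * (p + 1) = p^3 + p^2/3 - p - 1/3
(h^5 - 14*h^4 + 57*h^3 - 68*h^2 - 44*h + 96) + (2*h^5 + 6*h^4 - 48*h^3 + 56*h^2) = 3*h^5 - 8*h^4 + 9*h^3 - 12*h^2 - 44*h + 96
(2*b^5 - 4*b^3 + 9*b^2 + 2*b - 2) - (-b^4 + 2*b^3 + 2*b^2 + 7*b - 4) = 2*b^5 + b^4 - 6*b^3 + 7*b^2 - 5*b + 2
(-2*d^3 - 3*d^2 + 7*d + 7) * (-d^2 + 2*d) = 2*d^5 - d^4 - 13*d^3 + 7*d^2 + 14*d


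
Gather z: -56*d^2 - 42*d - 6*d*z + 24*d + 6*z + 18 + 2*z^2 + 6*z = -56*d^2 - 18*d + 2*z^2 + z*(12 - 6*d) + 18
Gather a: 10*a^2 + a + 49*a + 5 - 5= 10*a^2 + 50*a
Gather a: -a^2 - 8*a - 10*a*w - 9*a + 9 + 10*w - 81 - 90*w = -a^2 + a*(-10*w - 17) - 80*w - 72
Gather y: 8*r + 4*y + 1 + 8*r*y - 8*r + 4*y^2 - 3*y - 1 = 4*y^2 + y*(8*r + 1)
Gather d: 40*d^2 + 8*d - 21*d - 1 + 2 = 40*d^2 - 13*d + 1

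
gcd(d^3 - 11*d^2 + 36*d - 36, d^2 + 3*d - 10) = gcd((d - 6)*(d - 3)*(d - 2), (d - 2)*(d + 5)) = d - 2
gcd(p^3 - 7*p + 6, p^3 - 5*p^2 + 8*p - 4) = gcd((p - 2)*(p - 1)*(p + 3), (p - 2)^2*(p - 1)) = p^2 - 3*p + 2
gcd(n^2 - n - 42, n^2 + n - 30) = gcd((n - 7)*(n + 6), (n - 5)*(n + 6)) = n + 6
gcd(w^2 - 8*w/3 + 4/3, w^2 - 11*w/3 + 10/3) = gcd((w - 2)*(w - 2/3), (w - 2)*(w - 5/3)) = w - 2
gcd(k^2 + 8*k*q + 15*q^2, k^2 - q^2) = 1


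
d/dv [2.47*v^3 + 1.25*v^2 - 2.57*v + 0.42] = 7.41*v^2 + 2.5*v - 2.57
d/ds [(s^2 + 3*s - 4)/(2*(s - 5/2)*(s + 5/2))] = 6*(-4*s^2 - 6*s - 25)/(16*s^4 - 200*s^2 + 625)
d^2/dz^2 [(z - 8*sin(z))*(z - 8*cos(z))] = 8*sqrt(2)*z*sin(z + pi/4) - 128*sin(2*z) - 16*sqrt(2)*cos(z + pi/4) + 2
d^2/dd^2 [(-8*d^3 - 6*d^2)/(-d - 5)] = 4*(4*d^3 + 60*d^2 + 300*d + 75)/(d^3 + 15*d^2 + 75*d + 125)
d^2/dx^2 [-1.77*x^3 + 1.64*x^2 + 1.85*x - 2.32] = 3.28 - 10.62*x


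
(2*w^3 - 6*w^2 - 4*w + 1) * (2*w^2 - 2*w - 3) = 4*w^5 - 16*w^4 - 2*w^3 + 28*w^2 + 10*w - 3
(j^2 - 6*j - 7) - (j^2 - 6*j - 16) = 9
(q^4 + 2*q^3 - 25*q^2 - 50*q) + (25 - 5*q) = q^4 + 2*q^3 - 25*q^2 - 55*q + 25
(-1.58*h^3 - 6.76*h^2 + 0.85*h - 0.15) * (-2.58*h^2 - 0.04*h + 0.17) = 4.0764*h^5 + 17.504*h^4 - 2.1912*h^3 - 0.7962*h^2 + 0.1505*h - 0.0255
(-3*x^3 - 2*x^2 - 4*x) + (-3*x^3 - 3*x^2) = -6*x^3 - 5*x^2 - 4*x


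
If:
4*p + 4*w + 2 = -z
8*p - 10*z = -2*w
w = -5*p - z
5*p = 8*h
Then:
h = 5/62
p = 4/31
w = -58/93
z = -2/93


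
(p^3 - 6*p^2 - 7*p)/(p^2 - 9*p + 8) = p*(p^2 - 6*p - 7)/(p^2 - 9*p + 8)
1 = 1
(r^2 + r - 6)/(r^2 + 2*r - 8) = (r + 3)/(r + 4)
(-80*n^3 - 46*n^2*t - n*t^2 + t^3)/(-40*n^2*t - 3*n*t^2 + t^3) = (2*n + t)/t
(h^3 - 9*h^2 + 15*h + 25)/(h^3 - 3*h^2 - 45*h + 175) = (h + 1)/(h + 7)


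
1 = 1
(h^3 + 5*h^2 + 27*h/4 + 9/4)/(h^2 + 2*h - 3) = (h^2 + 2*h + 3/4)/(h - 1)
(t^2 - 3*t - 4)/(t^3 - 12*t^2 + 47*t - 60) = (t + 1)/(t^2 - 8*t + 15)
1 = 1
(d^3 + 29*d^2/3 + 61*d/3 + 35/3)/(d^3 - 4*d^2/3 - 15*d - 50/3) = (d^2 + 8*d + 7)/(d^2 - 3*d - 10)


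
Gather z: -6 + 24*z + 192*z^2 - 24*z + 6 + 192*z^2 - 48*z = 384*z^2 - 48*z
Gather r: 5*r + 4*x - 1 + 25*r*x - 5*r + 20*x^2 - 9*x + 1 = 25*r*x + 20*x^2 - 5*x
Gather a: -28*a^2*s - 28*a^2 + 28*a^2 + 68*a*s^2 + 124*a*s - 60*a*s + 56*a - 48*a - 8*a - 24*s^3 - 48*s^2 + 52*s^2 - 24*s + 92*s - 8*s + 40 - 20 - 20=-28*a^2*s + a*(68*s^2 + 64*s) - 24*s^3 + 4*s^2 + 60*s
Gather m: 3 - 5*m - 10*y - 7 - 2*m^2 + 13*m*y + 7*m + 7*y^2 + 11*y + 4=-2*m^2 + m*(13*y + 2) + 7*y^2 + y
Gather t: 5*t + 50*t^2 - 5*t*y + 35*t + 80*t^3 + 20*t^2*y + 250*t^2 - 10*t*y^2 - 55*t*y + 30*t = 80*t^3 + t^2*(20*y + 300) + t*(-10*y^2 - 60*y + 70)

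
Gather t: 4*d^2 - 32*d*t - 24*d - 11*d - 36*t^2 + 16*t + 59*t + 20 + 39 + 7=4*d^2 - 35*d - 36*t^2 + t*(75 - 32*d) + 66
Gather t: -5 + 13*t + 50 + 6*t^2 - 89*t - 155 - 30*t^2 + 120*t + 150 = -24*t^2 + 44*t + 40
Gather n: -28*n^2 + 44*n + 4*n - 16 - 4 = -28*n^2 + 48*n - 20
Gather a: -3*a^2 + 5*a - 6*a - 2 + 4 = -3*a^2 - a + 2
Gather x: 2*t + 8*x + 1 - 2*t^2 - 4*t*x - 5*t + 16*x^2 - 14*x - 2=-2*t^2 - 3*t + 16*x^2 + x*(-4*t - 6) - 1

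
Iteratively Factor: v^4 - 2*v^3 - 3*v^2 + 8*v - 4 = (v + 2)*(v^3 - 4*v^2 + 5*v - 2) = (v - 2)*(v + 2)*(v^2 - 2*v + 1) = (v - 2)*(v - 1)*(v + 2)*(v - 1)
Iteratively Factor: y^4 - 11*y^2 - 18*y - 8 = (y + 1)*(y^3 - y^2 - 10*y - 8) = (y - 4)*(y + 1)*(y^2 + 3*y + 2) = (y - 4)*(y + 1)*(y + 2)*(y + 1)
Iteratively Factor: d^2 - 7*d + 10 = (d - 5)*(d - 2)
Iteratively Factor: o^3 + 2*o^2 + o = (o + 1)*(o^2 + o) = (o + 1)^2*(o)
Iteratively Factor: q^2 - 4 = (q - 2)*(q + 2)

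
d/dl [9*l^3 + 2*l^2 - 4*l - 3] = 27*l^2 + 4*l - 4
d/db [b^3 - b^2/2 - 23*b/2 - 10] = 3*b^2 - b - 23/2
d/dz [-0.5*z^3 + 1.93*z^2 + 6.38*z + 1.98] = -1.5*z^2 + 3.86*z + 6.38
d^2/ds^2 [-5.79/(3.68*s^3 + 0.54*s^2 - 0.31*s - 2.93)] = ((127.8432*s + 6.2532)*(3.68*s^3 + 0.54*s^2 - 0.31*s - 2.93) - 5.79*(11.04*s^2 + 1.08*s - 0.31)*(22.08*s^2 + 2.16*s - 0.62))/(3.68*s^3 + 0.54*s^2 - 0.31*s - 2.93)^3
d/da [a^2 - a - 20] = 2*a - 1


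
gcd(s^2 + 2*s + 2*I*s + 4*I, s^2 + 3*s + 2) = s + 2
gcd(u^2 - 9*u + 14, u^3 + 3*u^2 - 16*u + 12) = u - 2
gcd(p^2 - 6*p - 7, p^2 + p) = p + 1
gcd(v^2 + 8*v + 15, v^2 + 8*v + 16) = 1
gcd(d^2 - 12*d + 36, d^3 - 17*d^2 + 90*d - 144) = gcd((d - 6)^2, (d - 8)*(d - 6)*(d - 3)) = d - 6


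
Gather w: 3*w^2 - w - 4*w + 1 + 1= 3*w^2 - 5*w + 2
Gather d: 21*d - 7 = 21*d - 7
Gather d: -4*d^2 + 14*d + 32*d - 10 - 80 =-4*d^2 + 46*d - 90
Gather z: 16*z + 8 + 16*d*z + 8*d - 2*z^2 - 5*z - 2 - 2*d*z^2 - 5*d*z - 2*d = 6*d + z^2*(-2*d - 2) + z*(11*d + 11) + 6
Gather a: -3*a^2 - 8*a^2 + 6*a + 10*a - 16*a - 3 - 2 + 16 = 11 - 11*a^2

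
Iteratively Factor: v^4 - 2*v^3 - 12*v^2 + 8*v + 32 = (v - 2)*(v^3 - 12*v - 16) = (v - 2)*(v + 2)*(v^2 - 2*v - 8) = (v - 2)*(v + 2)^2*(v - 4)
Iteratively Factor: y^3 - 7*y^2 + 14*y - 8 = (y - 4)*(y^2 - 3*y + 2) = (y - 4)*(y - 2)*(y - 1)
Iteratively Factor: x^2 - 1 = (x - 1)*(x + 1)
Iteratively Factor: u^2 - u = (u - 1)*(u)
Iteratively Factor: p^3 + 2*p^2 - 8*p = (p - 2)*(p^2 + 4*p) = p*(p - 2)*(p + 4)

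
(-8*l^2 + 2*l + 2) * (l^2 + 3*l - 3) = -8*l^4 - 22*l^3 + 32*l^2 - 6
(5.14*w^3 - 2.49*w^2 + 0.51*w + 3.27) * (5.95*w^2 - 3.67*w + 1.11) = 30.583*w^5 - 33.6793*w^4 + 17.8782*w^3 + 14.8209*w^2 - 11.4348*w + 3.6297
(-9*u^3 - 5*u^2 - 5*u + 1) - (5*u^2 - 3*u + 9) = -9*u^3 - 10*u^2 - 2*u - 8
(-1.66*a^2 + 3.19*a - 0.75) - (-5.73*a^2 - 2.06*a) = 4.07*a^2 + 5.25*a - 0.75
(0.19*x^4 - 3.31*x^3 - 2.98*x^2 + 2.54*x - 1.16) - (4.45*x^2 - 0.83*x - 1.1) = 0.19*x^4 - 3.31*x^3 - 7.43*x^2 + 3.37*x - 0.0599999999999998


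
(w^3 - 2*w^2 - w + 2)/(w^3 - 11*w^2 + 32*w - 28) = (w^2 - 1)/(w^2 - 9*w + 14)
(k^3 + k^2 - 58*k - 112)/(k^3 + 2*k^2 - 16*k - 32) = (k^2 - k - 56)/(k^2 - 16)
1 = 1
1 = 1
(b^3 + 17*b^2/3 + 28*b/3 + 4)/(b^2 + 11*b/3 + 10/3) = (3*b^2 + 11*b + 6)/(3*b + 5)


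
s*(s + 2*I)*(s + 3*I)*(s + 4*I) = s^4 + 9*I*s^3 - 26*s^2 - 24*I*s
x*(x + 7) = x^2 + 7*x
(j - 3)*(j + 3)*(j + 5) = j^3 + 5*j^2 - 9*j - 45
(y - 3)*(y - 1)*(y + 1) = y^3 - 3*y^2 - y + 3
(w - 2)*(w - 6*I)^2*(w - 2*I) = w^4 - 2*w^3 - 14*I*w^3 - 60*w^2 + 28*I*w^2 + 120*w + 72*I*w - 144*I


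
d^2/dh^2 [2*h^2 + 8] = 4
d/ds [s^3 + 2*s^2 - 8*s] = 3*s^2 + 4*s - 8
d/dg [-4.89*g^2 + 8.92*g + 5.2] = 8.92 - 9.78*g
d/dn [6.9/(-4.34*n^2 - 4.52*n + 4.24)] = (59.892*n + 31.188)/(4.34*n^2 + 4.52*n - 4.24)^2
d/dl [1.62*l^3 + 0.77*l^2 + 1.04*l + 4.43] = 4.86*l^2 + 1.54*l + 1.04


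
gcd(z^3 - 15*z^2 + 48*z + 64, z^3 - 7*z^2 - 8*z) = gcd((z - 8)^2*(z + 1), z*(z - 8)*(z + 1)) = z^2 - 7*z - 8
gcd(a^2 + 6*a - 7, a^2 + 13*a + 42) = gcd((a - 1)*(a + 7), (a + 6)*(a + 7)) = a + 7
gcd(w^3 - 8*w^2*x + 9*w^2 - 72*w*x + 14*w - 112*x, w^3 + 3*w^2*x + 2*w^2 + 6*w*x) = w + 2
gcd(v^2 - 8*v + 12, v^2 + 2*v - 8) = v - 2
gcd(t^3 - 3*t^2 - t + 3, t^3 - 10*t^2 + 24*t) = 1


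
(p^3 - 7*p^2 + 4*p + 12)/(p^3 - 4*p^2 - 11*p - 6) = (p - 2)/(p + 1)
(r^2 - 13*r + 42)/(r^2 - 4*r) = (r^2 - 13*r + 42)/(r*(r - 4))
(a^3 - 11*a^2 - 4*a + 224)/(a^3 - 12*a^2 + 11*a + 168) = (a + 4)/(a + 3)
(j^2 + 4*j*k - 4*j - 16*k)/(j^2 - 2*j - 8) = (j + 4*k)/(j + 2)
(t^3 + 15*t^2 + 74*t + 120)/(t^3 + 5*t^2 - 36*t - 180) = (t + 4)/(t - 6)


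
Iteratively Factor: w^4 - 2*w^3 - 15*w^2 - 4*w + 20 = (w - 5)*(w^3 + 3*w^2 - 4) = (w - 5)*(w + 2)*(w^2 + w - 2) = (w - 5)*(w - 1)*(w + 2)*(w + 2)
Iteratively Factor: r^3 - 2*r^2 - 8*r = (r + 2)*(r^2 - 4*r) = r*(r + 2)*(r - 4)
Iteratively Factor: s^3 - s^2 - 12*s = (s - 4)*(s^2 + 3*s) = s*(s - 4)*(s + 3)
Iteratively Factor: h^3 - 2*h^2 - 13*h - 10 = (h + 2)*(h^2 - 4*h - 5) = (h - 5)*(h + 2)*(h + 1)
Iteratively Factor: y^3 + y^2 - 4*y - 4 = (y + 2)*(y^2 - y - 2) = (y + 1)*(y + 2)*(y - 2)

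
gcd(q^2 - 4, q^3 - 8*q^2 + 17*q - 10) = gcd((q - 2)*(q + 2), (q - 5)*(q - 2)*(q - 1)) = q - 2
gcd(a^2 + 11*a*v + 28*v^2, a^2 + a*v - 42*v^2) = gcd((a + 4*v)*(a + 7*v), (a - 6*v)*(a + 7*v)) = a + 7*v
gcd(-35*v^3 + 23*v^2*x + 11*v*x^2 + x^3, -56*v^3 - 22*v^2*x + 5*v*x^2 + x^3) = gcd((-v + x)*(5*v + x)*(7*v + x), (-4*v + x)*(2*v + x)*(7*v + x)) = 7*v + x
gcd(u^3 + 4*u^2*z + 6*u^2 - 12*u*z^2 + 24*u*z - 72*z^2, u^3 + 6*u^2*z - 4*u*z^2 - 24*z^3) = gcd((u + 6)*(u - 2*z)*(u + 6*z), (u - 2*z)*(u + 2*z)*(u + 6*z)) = -u^2 - 4*u*z + 12*z^2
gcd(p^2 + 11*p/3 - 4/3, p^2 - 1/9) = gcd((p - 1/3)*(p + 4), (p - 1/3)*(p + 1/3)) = p - 1/3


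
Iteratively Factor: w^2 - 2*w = (w - 2)*(w)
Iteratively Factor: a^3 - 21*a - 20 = (a + 1)*(a^2 - a - 20) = (a - 5)*(a + 1)*(a + 4)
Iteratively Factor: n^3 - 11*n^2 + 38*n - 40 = (n - 2)*(n^2 - 9*n + 20) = (n - 5)*(n - 2)*(n - 4)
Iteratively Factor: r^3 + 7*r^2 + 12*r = (r + 4)*(r^2 + 3*r) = (r + 3)*(r + 4)*(r)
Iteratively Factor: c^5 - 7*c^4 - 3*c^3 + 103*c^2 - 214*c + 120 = (c - 1)*(c^4 - 6*c^3 - 9*c^2 + 94*c - 120) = (c - 2)*(c - 1)*(c^3 - 4*c^2 - 17*c + 60) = (c - 2)*(c - 1)*(c + 4)*(c^2 - 8*c + 15) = (c - 5)*(c - 2)*(c - 1)*(c + 4)*(c - 3)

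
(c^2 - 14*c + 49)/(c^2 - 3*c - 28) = (c - 7)/(c + 4)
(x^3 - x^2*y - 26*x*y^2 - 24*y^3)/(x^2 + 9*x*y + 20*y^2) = (x^2 - 5*x*y - 6*y^2)/(x + 5*y)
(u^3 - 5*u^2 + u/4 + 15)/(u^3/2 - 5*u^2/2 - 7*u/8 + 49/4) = 2*(4*u^3 - 20*u^2 + u + 60)/(4*u^3 - 20*u^2 - 7*u + 98)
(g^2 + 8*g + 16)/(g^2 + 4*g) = (g + 4)/g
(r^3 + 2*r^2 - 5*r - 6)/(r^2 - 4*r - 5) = (r^2 + r - 6)/(r - 5)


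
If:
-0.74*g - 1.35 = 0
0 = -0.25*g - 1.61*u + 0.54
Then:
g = -1.82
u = 0.62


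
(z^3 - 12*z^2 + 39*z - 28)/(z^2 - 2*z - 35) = (z^2 - 5*z + 4)/(z + 5)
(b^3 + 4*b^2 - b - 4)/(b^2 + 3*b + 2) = (b^2 + 3*b - 4)/(b + 2)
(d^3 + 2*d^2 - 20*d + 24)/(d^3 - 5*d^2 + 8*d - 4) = (d + 6)/(d - 1)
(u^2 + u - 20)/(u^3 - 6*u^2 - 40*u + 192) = (u + 5)/(u^2 - 2*u - 48)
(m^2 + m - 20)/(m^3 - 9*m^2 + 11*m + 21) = (m^2 + m - 20)/(m^3 - 9*m^2 + 11*m + 21)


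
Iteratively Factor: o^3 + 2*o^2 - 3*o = (o - 1)*(o^2 + 3*o) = o*(o - 1)*(o + 3)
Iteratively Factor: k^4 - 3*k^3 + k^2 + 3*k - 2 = (k - 1)*(k^3 - 2*k^2 - k + 2) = (k - 1)^2*(k^2 - k - 2) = (k - 1)^2*(k + 1)*(k - 2)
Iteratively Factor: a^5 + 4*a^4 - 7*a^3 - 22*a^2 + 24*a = (a + 3)*(a^4 + a^3 - 10*a^2 + 8*a) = (a - 1)*(a + 3)*(a^3 + 2*a^2 - 8*a) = a*(a - 1)*(a + 3)*(a^2 + 2*a - 8) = a*(a - 2)*(a - 1)*(a + 3)*(a + 4)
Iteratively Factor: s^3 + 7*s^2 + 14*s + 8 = (s + 4)*(s^2 + 3*s + 2) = (s + 2)*(s + 4)*(s + 1)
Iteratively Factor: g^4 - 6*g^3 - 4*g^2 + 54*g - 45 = (g + 3)*(g^3 - 9*g^2 + 23*g - 15) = (g - 1)*(g + 3)*(g^2 - 8*g + 15) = (g - 5)*(g - 1)*(g + 3)*(g - 3)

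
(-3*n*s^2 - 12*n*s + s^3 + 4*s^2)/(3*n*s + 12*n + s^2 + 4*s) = s*(-3*n + s)/(3*n + s)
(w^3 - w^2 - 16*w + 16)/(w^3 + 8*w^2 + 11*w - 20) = (w - 4)/(w + 5)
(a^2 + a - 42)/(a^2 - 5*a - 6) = (a + 7)/(a + 1)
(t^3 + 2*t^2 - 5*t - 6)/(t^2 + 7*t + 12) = (t^2 - t - 2)/(t + 4)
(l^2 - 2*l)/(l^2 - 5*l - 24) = l*(2 - l)/(-l^2 + 5*l + 24)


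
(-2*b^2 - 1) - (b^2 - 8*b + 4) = -3*b^2 + 8*b - 5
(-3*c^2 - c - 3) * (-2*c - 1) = 6*c^3 + 5*c^2 + 7*c + 3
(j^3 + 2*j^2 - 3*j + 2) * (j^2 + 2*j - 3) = j^5 + 4*j^4 - 2*j^3 - 10*j^2 + 13*j - 6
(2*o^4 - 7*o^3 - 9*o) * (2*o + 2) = 4*o^5 - 10*o^4 - 14*o^3 - 18*o^2 - 18*o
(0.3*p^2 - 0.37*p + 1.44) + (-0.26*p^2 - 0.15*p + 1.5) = 0.04*p^2 - 0.52*p + 2.94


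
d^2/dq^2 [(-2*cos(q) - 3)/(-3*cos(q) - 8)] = 7*(3*cos(q)^2 - 8*cos(q) - 6)/(3*cos(q) + 8)^3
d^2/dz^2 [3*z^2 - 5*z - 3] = 6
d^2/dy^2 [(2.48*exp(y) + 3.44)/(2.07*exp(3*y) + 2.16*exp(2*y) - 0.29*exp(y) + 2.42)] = (42.506208*exp(6*y) + 165.926232*exp(5*y) + 186.715872*exp(4*y) - 99.880992*exp(3*y) - 239.336208*exp(2*y) - 69.896504*exp(y) + 16.938064)*exp(y)/(8.869743*exp(9*y) + 27.766152*exp(8*y) + 25.245513*exp(7*y) + 33.406182*exp(6*y) + 61.385013*exp(5*y) + 25.700868*exp(4*y) + 27.248527*exp(3*y) + 38.560038*exp(2*y) - 5.095068*exp(y) + 14.172488)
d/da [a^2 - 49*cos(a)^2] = 2*a + 49*sin(2*a)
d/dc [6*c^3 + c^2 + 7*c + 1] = 18*c^2 + 2*c + 7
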